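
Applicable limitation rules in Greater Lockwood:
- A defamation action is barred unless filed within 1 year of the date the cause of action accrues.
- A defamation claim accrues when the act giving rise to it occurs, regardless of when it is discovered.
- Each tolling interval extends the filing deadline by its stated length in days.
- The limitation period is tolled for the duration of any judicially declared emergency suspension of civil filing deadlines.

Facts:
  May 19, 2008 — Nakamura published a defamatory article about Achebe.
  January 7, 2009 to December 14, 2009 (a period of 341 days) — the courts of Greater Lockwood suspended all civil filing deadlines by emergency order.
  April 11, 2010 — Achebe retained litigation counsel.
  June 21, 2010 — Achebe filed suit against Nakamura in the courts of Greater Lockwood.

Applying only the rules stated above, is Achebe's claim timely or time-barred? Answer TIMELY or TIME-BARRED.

The cause of action accrued on May 19, 2008, the date of the act.
Adding the 1 year base period to May 19, 2008 gives a deadline of May 19, 2009, before any tolling.
The period was tolled for 341 days by the emergency suspension of filing deadlines (January 7, 2009 to December 14, 2009), pushing the deadline to April 25, 2010.
None of the other events listed affects the running of the period under the stated rules.
Filing on June 21, 2010 missed the April 25, 2010 deadline — the action is time-barred.

TIME-BARRED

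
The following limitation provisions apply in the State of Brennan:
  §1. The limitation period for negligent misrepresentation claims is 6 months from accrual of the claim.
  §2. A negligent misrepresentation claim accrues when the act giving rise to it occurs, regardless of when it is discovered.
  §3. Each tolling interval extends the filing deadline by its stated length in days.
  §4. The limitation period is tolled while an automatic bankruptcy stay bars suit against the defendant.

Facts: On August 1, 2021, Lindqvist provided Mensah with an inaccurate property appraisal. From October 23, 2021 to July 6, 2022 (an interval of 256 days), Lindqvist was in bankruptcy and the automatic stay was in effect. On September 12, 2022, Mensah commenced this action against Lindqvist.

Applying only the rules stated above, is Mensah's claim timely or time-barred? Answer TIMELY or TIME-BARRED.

The claim accrued on August 1, 2021, when the wrongful act occurred.
The untolled deadline — 6 months after August 1, 2021 — is February 1, 2022.
Because the automatic bankruptcy stay ran from October 23, 2021 to July 6, 2022, the deadline is extended by 256 days to October 15, 2022.
Filing on September 12, 2022 beat the October 15, 2022 deadline — the action is timely.

TIMELY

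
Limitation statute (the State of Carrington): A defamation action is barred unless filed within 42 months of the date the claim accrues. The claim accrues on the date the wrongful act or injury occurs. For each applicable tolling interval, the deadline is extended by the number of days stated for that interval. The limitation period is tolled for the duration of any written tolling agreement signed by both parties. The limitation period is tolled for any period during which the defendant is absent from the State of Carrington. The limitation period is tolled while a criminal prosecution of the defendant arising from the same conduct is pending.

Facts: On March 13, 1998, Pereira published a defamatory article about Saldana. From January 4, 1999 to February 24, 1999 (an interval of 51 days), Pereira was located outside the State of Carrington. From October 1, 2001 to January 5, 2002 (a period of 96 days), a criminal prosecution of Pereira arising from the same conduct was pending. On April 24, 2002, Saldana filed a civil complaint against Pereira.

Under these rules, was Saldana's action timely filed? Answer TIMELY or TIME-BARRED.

The claim accrued on March 13, 1998, the date of the act.
42 months from March 13, 1998 is September 13, 2001.
The defendant's absence from the jurisdiction from January 4, 1999 to February 24, 1999 tolled the period for 51 days, extending the deadline to November 3, 2001.
The period was tolled for 96 days by the pending criminal prosecution (October 1, 2001 to January 5, 2002), pushing the deadline to February 7, 2002.
The April 24, 2002 filing falls after the February 7, 2002 deadline; the claim is time-barred.

TIME-BARRED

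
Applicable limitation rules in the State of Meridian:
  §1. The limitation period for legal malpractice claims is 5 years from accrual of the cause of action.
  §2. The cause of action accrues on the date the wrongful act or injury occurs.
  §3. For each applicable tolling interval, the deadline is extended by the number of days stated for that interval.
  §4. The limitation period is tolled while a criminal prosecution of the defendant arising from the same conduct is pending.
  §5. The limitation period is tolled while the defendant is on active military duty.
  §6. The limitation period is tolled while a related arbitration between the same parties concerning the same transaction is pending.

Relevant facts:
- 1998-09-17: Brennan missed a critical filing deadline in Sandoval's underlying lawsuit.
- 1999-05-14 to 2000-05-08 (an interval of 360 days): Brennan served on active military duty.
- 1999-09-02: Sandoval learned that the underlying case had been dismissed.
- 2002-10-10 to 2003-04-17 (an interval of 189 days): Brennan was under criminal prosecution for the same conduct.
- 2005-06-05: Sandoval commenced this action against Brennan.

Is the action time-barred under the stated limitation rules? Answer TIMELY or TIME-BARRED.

Accrual is governed by the date of the act, so the period began to run on 1998-09-17; the later discovery on 1999-09-02 is irrelevant under the stated rule.
Adding the 5 years base period to 1998-09-17 gives a deadline of 2003-09-17, before any tolling.
The defendant's active military service from 1999-05-14 to 2000-05-08 tolled the period for 360 days, extending the deadline to 2004-09-11.
The period was tolled for 189 days by the pending criminal prosecution (2002-10-10 to 2003-04-17), pushing the deadline to 2005-03-19.
Sandoval filed on 2005-06-05, after the 2005-03-19 deadline, so the action is time-barred.

TIME-BARRED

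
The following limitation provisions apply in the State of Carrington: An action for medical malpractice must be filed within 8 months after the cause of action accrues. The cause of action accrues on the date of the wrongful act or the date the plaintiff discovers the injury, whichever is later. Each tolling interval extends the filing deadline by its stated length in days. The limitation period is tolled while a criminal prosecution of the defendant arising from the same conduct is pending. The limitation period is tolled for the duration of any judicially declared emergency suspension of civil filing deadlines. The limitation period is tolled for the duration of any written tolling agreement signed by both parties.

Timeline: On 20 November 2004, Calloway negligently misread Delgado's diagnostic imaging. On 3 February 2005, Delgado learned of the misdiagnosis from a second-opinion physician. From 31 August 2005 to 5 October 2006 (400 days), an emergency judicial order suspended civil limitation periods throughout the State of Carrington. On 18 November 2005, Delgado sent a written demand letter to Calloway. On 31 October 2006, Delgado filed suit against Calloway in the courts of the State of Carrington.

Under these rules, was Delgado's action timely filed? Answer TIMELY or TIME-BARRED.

TIMELY

Taking the later of the act (20 November 2004) and discovery (3 February 2005), the claim accrued on 3 February 2005.
8 months from 3 February 2005 is 3 October 2005.
Because the emergency suspension of filing deadlines ran from 31 August 2005 to 5 October 2006, the deadline is extended by 400 days to 7 November 2006.
The other events in the timeline have no effect on the limitation period under the stated rules.
Delgado filed on 31 October 2006, before the 7 November 2006 deadline, so the action is timely.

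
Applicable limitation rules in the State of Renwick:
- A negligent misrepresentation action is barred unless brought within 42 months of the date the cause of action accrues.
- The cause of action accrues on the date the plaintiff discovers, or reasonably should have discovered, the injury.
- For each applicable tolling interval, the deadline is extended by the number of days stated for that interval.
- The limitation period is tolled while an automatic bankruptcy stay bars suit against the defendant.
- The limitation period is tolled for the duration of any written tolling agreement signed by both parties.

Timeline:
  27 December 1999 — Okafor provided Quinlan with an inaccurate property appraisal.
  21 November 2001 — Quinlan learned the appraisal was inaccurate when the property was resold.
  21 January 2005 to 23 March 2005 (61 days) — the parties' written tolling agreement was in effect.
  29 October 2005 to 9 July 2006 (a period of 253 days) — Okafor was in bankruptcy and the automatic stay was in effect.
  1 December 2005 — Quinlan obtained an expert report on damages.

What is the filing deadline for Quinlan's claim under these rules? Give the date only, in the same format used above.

Accrual is tied to discovery, so the period began on 21 November 2001 rather than on 27 December 1999 when the act occurred.
Adding the 42 months base period to 21 November 2001 gives a deadline of 21 May 2005, before any tolling.
The period was tolled for 61 days by the written tolling agreement (21 January 2005 to 23 March 2005), pushing the deadline to 21 July 2005.
The automatic bankruptcy stay from 29 October 2005 to 9 July 2006 began after the period had already run on 21 July 2005, so it has no tolling effect.
None of the other events listed affects the running of the period under the stated rules.

21 July 2005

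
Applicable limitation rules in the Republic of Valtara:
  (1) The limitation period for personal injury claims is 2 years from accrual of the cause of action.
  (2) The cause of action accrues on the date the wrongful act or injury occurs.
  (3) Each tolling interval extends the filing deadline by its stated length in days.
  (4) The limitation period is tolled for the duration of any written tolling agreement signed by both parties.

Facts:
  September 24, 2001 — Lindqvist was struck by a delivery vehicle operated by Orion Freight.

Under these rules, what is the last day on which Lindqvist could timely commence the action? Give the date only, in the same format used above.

September 24, 2003

The cause of action accrued on September 24, 2001, the date of the act.
2 years from September 24, 2001 is September 24, 2003.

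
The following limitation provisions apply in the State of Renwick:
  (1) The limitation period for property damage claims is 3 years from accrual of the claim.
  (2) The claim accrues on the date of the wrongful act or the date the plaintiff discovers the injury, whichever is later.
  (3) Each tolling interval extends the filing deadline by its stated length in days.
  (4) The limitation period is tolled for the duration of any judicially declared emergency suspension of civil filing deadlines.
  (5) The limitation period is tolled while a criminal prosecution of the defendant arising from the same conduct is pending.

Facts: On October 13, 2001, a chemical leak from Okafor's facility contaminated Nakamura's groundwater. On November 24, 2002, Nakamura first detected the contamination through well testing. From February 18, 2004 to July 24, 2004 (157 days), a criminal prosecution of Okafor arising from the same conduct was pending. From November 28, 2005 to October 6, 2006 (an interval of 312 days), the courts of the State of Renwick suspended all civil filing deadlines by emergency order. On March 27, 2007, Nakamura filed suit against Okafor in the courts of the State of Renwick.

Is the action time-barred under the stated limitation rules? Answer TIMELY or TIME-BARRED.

Taking the later of the act (October 13, 2001) and discovery (November 24, 2002), the claim accrued on November 24, 2002.
The untolled deadline — 3 years after November 24, 2002 — is November 24, 2005.
The pending criminal prosecution from February 18, 2004 to July 24, 2004 tolled the period for 157 days, extending the deadline to April 30, 2006.
Because the emergency suspension of filing deadlines ran from November 28, 2005 to October 6, 2006, the deadline is extended by 312 days to March 8, 2007.
The March 27, 2007 filing falls after the March 8, 2007 deadline; the claim is time-barred.

TIME-BARRED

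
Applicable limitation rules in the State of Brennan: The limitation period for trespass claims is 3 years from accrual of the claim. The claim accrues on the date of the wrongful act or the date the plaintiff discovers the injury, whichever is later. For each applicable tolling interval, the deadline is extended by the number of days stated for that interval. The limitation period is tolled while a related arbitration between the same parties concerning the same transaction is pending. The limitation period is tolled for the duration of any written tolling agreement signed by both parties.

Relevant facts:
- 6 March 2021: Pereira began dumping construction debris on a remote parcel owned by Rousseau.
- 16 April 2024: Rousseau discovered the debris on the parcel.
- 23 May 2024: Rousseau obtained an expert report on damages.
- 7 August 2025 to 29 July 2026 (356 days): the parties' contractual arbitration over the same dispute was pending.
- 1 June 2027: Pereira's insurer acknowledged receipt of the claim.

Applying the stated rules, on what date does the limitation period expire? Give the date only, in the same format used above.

The claim accrued on 16 April 2024 — the later of the 6 March 2021 act and the 16 April 2024 discovery.
3 years from 16 April 2024 is 16 April 2027.
Because the pending related arbitration ran from 7 August 2025 to 29 July 2026, the deadline is extended by 356 days to 6 April 2028.
The other events in the timeline have no effect on the limitation period under the stated rules.

6 April 2028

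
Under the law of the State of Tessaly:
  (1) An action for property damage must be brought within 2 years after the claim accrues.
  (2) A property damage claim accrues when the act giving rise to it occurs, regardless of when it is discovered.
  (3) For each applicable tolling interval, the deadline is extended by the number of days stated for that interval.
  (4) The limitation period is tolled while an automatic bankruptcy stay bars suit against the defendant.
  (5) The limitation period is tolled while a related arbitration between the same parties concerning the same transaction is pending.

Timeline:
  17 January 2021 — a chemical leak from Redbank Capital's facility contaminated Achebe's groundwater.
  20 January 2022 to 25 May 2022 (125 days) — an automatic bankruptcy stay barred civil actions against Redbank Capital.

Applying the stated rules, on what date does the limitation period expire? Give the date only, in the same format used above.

The claim accrued on 17 January 2021, when the wrongful act occurred.
Adding the 2 years base period to 17 January 2021 gives a deadline of 17 January 2023, before any tolling.
Because the automatic bankruptcy stay ran from 20 January 2022 to 25 May 2022, the deadline is extended by 125 days to 22 May 2023.

22 May 2023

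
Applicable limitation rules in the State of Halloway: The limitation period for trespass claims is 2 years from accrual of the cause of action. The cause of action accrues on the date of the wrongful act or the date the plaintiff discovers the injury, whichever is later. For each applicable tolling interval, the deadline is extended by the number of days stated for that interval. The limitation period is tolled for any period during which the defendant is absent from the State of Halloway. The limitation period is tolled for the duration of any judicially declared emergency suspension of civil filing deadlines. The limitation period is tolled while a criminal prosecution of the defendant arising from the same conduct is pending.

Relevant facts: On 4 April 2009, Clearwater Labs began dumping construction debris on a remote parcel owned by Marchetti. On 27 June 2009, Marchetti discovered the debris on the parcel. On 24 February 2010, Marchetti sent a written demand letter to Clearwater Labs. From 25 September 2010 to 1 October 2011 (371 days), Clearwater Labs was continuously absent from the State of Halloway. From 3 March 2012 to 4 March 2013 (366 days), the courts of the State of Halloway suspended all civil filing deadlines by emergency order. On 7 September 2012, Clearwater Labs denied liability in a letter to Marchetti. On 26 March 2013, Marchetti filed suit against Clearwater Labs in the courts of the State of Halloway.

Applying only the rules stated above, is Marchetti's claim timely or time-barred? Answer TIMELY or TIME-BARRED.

The claim accrued on 27 June 2009 — the later of the 4 April 2009 act and the 27 June 2009 discovery.
Adding the 2 years base period to 27 June 2009 gives a deadline of 27 June 2011, before any tolling.
The period was tolled for 371 days by the defendant's absence from the jurisdiction (25 September 2010 to 1 October 2011), pushing the deadline to 2 July 2012.
The emergency suspension of filing deadlines from 3 March 2012 to 4 March 2013 tolled the period for 366 days, extending the deadline to 3 July 2013.
Nothing else in the chronology tolls or restarts the period.
Marchetti filed on 26 March 2013, before the 3 July 2013 deadline, so the action is timely.

TIMELY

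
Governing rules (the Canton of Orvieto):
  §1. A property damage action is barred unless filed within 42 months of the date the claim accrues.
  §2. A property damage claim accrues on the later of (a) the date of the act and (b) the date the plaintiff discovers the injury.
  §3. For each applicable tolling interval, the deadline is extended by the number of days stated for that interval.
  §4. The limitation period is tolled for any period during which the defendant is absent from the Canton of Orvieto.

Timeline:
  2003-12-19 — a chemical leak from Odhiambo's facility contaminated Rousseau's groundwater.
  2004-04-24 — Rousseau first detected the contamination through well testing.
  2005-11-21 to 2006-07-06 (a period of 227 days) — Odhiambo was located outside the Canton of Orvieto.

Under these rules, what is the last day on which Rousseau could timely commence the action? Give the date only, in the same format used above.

Because discovery on 2004-04-24 post-dates the 2003-12-19 act, accrual under the later-of rule falls on 2004-04-24.
The untolled deadline — 42 months after 2004-04-24 — is 2007-10-24.
The defendant's absence from the jurisdiction from 2005-11-21 to 2006-07-06 tolled the period for 227 days, extending the deadline to 2008-06-07.

2008-06-07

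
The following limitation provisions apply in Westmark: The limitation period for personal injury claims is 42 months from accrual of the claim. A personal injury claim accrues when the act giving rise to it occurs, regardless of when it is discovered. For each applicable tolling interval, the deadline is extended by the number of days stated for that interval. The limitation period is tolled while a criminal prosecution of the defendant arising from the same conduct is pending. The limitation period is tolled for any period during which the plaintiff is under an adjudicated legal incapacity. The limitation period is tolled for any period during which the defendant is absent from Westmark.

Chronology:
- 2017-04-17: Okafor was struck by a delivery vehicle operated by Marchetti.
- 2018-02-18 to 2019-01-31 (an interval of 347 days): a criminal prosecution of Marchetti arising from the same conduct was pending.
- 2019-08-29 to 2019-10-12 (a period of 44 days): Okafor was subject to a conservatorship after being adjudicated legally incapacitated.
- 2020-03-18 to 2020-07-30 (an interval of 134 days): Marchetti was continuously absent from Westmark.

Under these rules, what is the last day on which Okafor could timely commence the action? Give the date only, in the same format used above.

The limitation period began to run on 2017-04-17.
Adding the 42 months base period to 2017-04-17 gives a deadline of 2020-10-17, before any tolling.
Because the pending criminal prosecution ran from 2018-02-18 to 2019-01-31, the deadline is extended by 347 days to 2021-09-29.
The period was tolled for 44 days by the plaintiff's legal incapacity (2019-08-29 to 2019-10-12), pushing the deadline to 2021-11-12.
The defendant's absence from the jurisdiction from 2020-03-18 to 2020-07-30 tolled the period for 134 days, extending the deadline to 2022-03-26.

2022-03-26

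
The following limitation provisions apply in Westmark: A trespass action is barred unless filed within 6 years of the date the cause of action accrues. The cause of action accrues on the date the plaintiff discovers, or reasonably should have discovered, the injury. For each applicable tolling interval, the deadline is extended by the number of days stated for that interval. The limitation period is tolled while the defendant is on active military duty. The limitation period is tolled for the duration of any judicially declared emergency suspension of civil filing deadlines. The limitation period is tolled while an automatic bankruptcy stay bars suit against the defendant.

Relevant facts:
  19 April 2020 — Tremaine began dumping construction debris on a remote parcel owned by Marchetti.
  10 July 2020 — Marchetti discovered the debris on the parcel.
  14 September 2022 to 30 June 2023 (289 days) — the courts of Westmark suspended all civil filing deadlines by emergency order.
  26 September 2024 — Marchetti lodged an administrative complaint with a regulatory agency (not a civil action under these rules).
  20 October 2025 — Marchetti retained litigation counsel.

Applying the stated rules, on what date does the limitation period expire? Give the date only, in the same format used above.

The claim did not accrue until Marchetti discovered the injury on 10 July 2020; the 19 April 2020 act date does not start the clock under the stated rule.
6 years from 10 July 2020 is 10 July 2026.
Because the emergency suspension of filing deadlines ran from 14 September 2022 to 30 June 2023, the deadline is extended by 289 days to 25 April 2027.
The other events in the timeline have no effect on the limitation period under the stated rules.

25 April 2027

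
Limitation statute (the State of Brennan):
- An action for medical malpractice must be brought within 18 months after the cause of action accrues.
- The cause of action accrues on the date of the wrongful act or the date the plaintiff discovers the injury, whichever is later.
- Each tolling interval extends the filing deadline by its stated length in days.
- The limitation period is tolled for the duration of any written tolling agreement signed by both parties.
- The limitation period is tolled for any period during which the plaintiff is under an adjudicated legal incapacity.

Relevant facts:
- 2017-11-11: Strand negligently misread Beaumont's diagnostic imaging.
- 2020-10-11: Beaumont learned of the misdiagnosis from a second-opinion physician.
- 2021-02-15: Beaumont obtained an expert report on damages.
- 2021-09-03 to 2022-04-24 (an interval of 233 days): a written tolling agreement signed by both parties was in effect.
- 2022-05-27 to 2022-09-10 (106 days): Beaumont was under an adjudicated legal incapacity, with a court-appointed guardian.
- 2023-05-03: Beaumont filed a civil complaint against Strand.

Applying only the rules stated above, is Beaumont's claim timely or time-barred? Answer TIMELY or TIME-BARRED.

Because discovery on 2020-10-11 post-dates the 2017-11-11 act, accrual under the later-of rule falls on 2020-10-11.
The untolled deadline — 18 months after 2020-10-11 — is 2022-04-11.
Because the written tolling agreement ran from 2021-09-03 to 2022-04-24, the deadline is extended by 233 days to 2022-11-30.
The plaintiff's legal incapacity from 2022-05-27 to 2022-09-10 tolled the period for 106 days, extending the deadline to 2023-03-16.
The other events in the timeline have no effect on the limitation period under the stated rules.
Filing on 2023-05-03 missed the 2023-03-16 deadline — the action is time-barred.

TIME-BARRED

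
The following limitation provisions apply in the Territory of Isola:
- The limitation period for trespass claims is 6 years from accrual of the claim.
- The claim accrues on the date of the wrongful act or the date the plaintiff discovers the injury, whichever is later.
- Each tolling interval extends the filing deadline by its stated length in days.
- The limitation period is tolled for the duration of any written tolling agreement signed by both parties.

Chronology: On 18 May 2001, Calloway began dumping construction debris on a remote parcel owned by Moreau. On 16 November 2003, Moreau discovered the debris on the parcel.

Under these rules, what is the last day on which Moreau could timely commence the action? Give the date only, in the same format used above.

Because discovery on 16 November 2003 post-dates the 18 May 2001 act, accrual under the later-of rule falls on 16 November 2003.
The untolled deadline — 6 years after 16 November 2003 — is 16 November 2009.

16 November 2009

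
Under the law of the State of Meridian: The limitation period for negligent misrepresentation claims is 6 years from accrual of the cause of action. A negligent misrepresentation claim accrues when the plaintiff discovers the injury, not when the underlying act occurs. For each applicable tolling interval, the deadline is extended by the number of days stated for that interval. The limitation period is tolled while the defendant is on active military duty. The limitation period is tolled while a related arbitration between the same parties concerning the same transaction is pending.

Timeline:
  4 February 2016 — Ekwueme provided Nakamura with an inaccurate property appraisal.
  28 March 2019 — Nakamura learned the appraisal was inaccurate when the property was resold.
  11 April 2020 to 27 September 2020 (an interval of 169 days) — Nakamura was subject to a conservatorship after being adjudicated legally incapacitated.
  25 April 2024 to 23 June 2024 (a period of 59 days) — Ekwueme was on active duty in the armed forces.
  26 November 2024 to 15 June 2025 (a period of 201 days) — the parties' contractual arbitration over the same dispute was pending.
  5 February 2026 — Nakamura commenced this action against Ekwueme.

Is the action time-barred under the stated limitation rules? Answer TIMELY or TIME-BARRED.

TIME-BARRED

Under the discovery rule, the claim accrued on 28 March 2019, when Nakamura discovered the injury — not on the 4 February 2016 date of the underlying act.
The untolled deadline — 6 years after 28 March 2019 — is 28 March 2025.
The period was tolled for 59 days by the defendant's active military service (25 April 2024 to 23 June 2024), pushing the deadline to 26 May 2025.
The period was tolled for 201 days by the pending related arbitration (26 November 2024 to 15 June 2025), pushing the deadline to 13 December 2025.
Although the plaintiff's incapacity ran from 11 April 2020 to 27 September 2020, the stated rules do not make that a tolling event, so it is disregarded.
The 5 February 2026 filing falls after the 13 December 2025 deadline; the claim is time-barred.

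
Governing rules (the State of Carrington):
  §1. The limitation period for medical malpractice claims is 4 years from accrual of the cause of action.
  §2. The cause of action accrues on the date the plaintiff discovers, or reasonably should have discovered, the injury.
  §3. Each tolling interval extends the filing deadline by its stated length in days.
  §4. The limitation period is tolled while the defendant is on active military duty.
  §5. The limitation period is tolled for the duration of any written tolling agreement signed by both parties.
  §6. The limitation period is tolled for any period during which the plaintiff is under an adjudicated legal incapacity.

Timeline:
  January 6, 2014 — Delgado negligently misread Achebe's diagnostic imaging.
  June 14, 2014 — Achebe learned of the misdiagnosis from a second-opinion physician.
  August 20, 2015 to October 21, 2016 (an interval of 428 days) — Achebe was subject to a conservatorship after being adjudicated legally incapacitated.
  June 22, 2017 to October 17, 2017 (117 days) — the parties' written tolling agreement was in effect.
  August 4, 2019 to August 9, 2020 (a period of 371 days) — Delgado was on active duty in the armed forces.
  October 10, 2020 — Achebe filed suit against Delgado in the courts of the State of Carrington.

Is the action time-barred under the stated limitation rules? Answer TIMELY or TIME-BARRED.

TIMELY

The claim did not accrue until Achebe discovered the injury on June 14, 2014; the January 6, 2014 act date does not start the clock under the stated rule.
The untolled deadline — 4 years after June 14, 2014 — is June 14, 2018.
Because the plaintiff's legal incapacity ran from August 20, 2015 to October 21, 2016, the deadline is extended by 428 days to August 16, 2019.
Because the written tolling agreement ran from June 22, 2017 to October 17, 2017, the deadline is extended by 117 days to December 11, 2019.
The period was tolled for 371 days by the defendant's active military service (August 4, 2019 to August 9, 2020), pushing the deadline to December 16, 2020.
Achebe filed on October 10, 2020, before the December 16, 2020 deadline, so the action is timely.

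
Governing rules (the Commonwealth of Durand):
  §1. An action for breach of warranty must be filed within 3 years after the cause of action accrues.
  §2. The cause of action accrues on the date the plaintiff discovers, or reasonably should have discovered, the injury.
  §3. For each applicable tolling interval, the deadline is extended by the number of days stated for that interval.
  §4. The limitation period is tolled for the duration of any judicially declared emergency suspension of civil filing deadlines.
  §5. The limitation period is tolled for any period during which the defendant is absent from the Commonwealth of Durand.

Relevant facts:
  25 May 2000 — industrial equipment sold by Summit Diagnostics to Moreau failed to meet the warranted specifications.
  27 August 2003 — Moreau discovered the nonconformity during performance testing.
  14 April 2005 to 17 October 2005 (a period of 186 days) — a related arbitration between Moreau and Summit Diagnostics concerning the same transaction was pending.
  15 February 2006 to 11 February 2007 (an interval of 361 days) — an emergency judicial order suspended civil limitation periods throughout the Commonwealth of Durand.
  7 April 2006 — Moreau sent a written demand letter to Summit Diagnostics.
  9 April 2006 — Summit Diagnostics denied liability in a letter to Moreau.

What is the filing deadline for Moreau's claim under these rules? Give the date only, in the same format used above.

23 August 2007

Under the discovery rule, the claim accrued on 27 August 2003, when Moreau discovered the injury — not on the 25 May 2000 date of the underlying act.
Adding the 3 years base period to 27 August 2003 gives a deadline of 27 August 2006, before any tolling.
The period was tolled for 361 days by the emergency suspension of filing deadlines (15 February 2006 to 11 February 2007), pushing the deadline to 23 August 2007.
Although a pending arbitration ran from 14 April 2005 to 17 October 2005, the stated rules do not make that a tolling event, so it is disregarded.
The other events in the timeline have no effect on the limitation period under the stated rules.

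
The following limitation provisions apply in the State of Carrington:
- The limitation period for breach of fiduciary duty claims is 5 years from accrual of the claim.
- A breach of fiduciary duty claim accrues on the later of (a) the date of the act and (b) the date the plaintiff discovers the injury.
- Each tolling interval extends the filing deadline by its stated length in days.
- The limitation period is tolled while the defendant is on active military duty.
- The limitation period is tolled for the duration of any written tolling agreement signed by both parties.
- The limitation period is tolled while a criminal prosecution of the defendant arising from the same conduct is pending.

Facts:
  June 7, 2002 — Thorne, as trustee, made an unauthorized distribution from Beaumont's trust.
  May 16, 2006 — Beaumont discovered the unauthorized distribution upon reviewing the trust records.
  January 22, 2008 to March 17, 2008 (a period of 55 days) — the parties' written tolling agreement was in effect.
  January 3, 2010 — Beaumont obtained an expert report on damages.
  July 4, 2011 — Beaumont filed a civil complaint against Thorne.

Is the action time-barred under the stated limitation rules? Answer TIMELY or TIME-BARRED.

The claim accrued on May 16, 2006 — the later of the June 7, 2002 act and the May 16, 2006 discovery.
The untolled deadline — 5 years after May 16, 2006 — is May 16, 2011.
Because the written tolling agreement ran from January 22, 2008 to March 17, 2008, the deadline is extended by 55 days to July 10, 2011.
The other events in the timeline have no effect on the limitation period under the stated rules.
Beaumont filed on July 4, 2011, before the July 10, 2011 deadline, so the action is timely.

TIMELY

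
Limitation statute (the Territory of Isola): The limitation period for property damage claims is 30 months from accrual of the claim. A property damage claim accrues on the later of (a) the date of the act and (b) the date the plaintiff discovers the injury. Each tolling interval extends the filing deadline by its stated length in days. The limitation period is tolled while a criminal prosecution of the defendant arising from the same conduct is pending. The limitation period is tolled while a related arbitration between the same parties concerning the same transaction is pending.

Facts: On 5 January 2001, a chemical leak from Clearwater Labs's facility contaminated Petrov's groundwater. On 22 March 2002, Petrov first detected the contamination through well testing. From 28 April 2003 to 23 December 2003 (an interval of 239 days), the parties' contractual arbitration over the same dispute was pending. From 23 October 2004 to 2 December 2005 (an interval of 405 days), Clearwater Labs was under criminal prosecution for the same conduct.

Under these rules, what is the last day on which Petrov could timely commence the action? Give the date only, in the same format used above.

28 June 2006

Because discovery on 22 March 2002 post-dates the 5 January 2001 act, accrual under the later-of rule falls on 22 March 2002.
30 months from 22 March 2002 is 22 September 2004.
The period was tolled for 239 days by the pending related arbitration (28 April 2003 to 23 December 2003), pushing the deadline to 19 May 2005.
The pending criminal prosecution from 23 October 2004 to 2 December 2005 tolled the period for 405 days, extending the deadline to 28 June 2006.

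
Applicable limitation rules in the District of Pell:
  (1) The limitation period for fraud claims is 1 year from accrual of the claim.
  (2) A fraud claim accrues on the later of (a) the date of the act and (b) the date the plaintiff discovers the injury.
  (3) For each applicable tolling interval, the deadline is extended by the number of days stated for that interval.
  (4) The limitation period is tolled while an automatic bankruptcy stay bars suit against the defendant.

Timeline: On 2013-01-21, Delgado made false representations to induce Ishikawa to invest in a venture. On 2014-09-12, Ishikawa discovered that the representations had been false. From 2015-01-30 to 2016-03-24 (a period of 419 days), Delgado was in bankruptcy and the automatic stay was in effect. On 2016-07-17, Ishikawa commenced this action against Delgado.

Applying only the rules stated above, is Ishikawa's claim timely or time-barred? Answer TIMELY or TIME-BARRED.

The claim accrued on 2014-09-12 — the later of the 2013-01-21 act and the 2014-09-12 discovery.
1 year from 2014-09-12 is 2015-09-12.
Because the automatic bankruptcy stay ran from 2015-01-30 to 2016-03-24, the deadline is extended by 419 days to 2016-11-04.
Filing on 2016-07-17 beat the 2016-11-04 deadline — the action is timely.

TIMELY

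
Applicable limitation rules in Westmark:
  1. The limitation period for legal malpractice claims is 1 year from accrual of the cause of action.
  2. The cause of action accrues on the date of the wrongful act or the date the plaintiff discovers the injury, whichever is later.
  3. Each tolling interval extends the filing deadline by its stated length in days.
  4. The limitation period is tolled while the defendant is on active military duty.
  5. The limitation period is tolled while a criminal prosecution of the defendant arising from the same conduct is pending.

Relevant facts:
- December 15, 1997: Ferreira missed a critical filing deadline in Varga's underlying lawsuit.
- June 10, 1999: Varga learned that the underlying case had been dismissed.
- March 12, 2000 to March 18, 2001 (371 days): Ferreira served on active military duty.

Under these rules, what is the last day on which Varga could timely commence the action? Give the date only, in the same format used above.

June 16, 2001

The claim accrued on June 10, 1999 — the later of the December 15, 1997 act and the June 10, 1999 discovery.
1 year from June 10, 1999 is June 10, 2000.
Because the defendant's active military service ran from March 12, 2000 to March 18, 2001, the deadline is extended by 371 days to June 16, 2001.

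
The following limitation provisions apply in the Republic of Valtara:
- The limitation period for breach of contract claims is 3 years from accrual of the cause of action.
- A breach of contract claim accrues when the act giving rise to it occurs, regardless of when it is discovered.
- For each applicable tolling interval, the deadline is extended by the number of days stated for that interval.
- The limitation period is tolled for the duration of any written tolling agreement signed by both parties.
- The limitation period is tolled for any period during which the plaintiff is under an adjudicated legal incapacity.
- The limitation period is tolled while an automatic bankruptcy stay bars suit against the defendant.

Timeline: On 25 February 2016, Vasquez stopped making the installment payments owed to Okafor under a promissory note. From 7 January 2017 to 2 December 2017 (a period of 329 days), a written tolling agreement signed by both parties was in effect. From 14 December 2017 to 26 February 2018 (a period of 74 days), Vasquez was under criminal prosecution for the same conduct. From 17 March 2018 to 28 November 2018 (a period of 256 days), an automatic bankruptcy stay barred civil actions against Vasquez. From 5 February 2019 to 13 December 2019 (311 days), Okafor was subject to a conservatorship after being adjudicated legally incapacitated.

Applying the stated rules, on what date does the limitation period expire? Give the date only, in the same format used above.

9 August 2021

The claim accrued on 25 February 2016, when the wrongful act occurred.
Adding the 3 years base period to 25 February 2016 gives a deadline of 25 February 2019, before any tolling.
The period was tolled for 329 days by the written tolling agreement (7 January 2017 to 2 December 2017), pushing the deadline to 20 January 2020.
Because the automatic bankruptcy stay ran from 17 March 2018 to 28 November 2018, the deadline is extended by 256 days to 2 October 2020.
The period was tolled for 311 days by the plaintiff's legal incapacity (5 February 2019 to 13 December 2019), pushing the deadline to 9 August 2021.
No stated provision tolls the period for a criminal prosecution, so the interval from 14 December 2017 to 26 February 2018 has no effect on the deadline.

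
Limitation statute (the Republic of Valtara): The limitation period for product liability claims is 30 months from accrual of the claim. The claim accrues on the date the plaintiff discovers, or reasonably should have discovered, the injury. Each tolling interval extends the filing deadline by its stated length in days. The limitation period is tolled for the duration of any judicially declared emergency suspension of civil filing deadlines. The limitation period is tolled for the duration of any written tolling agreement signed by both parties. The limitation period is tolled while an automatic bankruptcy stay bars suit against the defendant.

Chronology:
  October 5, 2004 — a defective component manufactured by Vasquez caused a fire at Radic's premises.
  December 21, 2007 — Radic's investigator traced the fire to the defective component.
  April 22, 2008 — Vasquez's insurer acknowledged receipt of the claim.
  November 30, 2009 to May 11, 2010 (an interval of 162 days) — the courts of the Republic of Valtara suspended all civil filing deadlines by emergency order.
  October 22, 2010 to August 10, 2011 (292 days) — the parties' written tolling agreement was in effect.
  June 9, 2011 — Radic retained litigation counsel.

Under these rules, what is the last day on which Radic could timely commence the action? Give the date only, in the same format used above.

Under the discovery rule, the claim accrued on December 21, 2007, when Radic discovered the injury — not on the October 5, 2004 date of the underlying act.
Adding the 30 months base period to December 21, 2007 gives a deadline of June 21, 2010, before any tolling.
The period was tolled for 162 days by the emergency suspension of filing deadlines (November 30, 2009 to May 11, 2010), pushing the deadline to November 30, 2010.
The written tolling agreement from October 22, 2010 to August 10, 2011 tolled the period for 292 days, extending the deadline to September 18, 2011.
None of the other events listed affects the running of the period under the stated rules.

September 18, 2011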